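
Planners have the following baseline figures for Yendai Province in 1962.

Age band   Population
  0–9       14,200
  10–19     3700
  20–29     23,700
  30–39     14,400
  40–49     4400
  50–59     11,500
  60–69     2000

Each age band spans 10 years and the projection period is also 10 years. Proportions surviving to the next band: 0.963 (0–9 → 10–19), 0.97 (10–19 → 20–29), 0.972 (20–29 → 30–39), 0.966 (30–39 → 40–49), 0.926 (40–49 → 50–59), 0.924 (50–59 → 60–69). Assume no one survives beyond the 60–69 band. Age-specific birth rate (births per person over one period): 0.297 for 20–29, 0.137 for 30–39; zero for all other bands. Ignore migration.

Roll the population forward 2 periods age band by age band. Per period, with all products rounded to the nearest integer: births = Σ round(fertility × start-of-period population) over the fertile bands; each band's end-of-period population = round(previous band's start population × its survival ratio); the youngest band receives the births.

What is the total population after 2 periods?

Period 1.
Births: 23700 × 0.297 = 7039 ; 14400 × 0.137 = 1973 — total 9012
10–19: 14200 × 0.963 = 13675
20–29: 3700 × 0.97 = 3589
30–39: 23700 × 0.972 = 23036
40–49: 14400 × 0.966 = 13910
50–59: 4400 × 0.926 = 4074
60–69: 11500 × 0.924 = 10626
End of period: [9012, 13675, 3589, 23036, 13910, 4074, 10626]
Period 2.
Births: 3589 × 0.297 = 1066 ; 23036 × 0.137 = 3156 — total 4222
10–19: 9012 × 0.963 = 8679
20–29: 13675 × 0.97 = 13265
30–39: 3589 × 0.972 = 3489
40–49: 23036 × 0.966 = 22253
50–59: 13910 × 0.926 = 12881
60–69: 4074 × 0.924 = 3764
End of period: [4222, 8679, 13265, 3489, 22253, 12881, 3764]
Total after period 2: 4222 + 8679 + 13265 + 3489 + 22253 + 12881 + 3764 = 68553

68553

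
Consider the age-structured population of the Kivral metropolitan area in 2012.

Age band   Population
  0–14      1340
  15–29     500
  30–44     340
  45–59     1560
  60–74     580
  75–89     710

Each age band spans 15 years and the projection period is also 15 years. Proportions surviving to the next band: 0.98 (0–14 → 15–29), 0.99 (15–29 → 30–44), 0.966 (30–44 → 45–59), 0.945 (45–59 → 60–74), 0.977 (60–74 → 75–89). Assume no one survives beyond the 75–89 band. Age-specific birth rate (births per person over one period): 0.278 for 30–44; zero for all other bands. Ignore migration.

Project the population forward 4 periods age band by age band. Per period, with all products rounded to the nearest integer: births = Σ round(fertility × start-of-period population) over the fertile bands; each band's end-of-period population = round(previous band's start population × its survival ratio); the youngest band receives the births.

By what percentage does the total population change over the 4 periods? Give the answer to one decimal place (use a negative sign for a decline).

-55.6

[period 1]
Births: 340 × 0.278 = 95
15–29: 1340 × 0.98 = 1313
30–44: 500 × 0.99 = 495
45–59: 340 × 0.966 = 328
60–74: 1560 × 0.945 = 1474
75–89: 580 × 0.977 = 567
Giving 95 / 1313 / 495 / 328 / 1474 / 567.
[period 2]
Births: 495 × 0.278 = 138
15–29: 95 × 0.98 = 93
30–44: 1313 × 0.99 = 1300
45–59: 495 × 0.966 = 478
60–74: 328 × 0.945 = 310
75–89: 1474 × 0.977 = 1440
Giving 138 / 93 / 1300 / 478 / 310 / 1440.
[period 3]
Births: 1300 × 0.278 = 361
15–29: 138 × 0.98 = 135
30–44: 93 × 0.99 = 92
45–59: 1300 × 0.966 = 1256
60–74: 478 × 0.945 = 452
75–89: 310 × 0.977 = 303
Giving 361 / 135 / 92 / 1256 / 452 / 303.
[period 4]
Births: 92 × 0.278 = 26
15–29: 361 × 0.98 = 354
30–44: 135 × 0.99 = 134
45–59: 92 × 0.966 = 89
60–74: 1256 × 0.945 = 1187
75–89: 452 × 0.977 = 442
Giving 26 / 354 / 134 / 89 / 1187 / 442.
Total: 5030 → 2232; change = -2798; percentage change = -55.6%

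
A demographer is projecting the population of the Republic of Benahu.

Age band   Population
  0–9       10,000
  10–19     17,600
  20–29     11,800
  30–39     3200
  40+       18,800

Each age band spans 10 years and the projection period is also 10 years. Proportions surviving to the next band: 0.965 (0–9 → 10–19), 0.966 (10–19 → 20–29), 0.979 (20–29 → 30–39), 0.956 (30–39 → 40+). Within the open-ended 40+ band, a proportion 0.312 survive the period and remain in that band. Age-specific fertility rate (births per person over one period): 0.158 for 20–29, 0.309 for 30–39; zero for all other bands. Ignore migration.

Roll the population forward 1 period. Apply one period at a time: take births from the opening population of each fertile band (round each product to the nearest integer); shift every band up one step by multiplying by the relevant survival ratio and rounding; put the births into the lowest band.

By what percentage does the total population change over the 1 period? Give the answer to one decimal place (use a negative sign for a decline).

-18.6

(Bands numbered youngest = 1 to oldest = 5.)
After projecting period 1:
Births: 11800 × 0.158 = 1864  |  3200 × 0.309 = 989 → 2853
Band 2: 10000 × 0.965 = 9650
Band 3: 17600 × 0.966 = 17002
Band 4: 11800 × 0.979 = 11552
Band 5: 3200 × 0.956 + 18800 × 0.312 = 3059 + 5866 = 8925
Giving 2853 / 9650 / 17002 / 11552 / 8925.
Total: 61400 → 49982; change = -11418; percentage change = -18.6%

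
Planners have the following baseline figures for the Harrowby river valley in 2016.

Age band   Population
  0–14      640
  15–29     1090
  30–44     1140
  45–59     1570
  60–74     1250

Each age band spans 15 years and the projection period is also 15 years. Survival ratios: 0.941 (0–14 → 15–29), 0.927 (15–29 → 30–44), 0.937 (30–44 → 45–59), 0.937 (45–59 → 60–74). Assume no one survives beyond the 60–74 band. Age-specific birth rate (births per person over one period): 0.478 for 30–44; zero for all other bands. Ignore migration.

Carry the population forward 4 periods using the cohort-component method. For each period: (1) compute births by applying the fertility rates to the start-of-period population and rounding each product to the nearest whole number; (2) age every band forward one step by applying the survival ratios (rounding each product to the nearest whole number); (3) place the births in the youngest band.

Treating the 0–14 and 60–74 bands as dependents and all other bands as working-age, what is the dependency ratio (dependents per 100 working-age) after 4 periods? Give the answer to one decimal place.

64.2

After projecting period 1:
Births: 1140 × 0.478 = 545
15–29: 640 × 0.941 = 602
30–44: 1090 × 0.927 = 1010
45–59: 1140 × 0.937 = 1068
60–74: 1570 × 0.937 = 1471
Giving 545 / 602 / 1010 / 1068 / 1471.
After projecting period 2:
Births: 1010 × 0.478 = 483
15–29: 545 × 0.941 = 513
30–44: 602 × 0.927 = 558
45–59: 1010 × 0.937 = 946
60–74: 1068 × 0.937 = 1001
Giving 483 / 513 / 558 / 946 / 1001.
After projecting period 3:
Births: 558 × 0.478 = 267
15–29: 483 × 0.941 = 455
30–44: 513 × 0.927 = 476
45–59: 558 × 0.937 = 523
60–74: 946 × 0.937 = 886
Giving 267 / 455 / 476 / 523 / 886.
After projecting period 4:
Births: 476 × 0.478 = 228
15–29: 267 × 0.941 = 251
30–44: 455 × 0.927 = 422
45–59: 476 × 0.937 = 446
60–74: 523 × 0.937 = 490
Giving 228 / 251 / 422 / 446 / 490.
Dependents (band 0–14 + band 60–74) = 228 + 490 = 718; working-age = 1119; ratio = 718/1119 × 100 = 64.2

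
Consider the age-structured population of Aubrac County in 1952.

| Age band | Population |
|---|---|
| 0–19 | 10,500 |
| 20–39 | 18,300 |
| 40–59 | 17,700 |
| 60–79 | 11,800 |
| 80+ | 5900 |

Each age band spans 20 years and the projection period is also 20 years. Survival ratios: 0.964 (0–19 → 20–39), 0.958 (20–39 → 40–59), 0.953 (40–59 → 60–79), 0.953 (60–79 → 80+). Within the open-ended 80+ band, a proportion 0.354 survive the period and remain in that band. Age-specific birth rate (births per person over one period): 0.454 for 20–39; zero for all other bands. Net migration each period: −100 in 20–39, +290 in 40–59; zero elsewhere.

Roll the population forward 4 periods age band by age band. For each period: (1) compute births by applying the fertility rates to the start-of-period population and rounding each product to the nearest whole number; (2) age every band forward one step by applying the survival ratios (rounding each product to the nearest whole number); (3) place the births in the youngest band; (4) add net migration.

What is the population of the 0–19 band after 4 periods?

1946

Call the groups 1 to 5, youngest first.
— Period 1 —
Births: 18300 × 0.454 = 8308
Group 2: 10500 × 0.964 = 10122
Group 3: 18300 × 0.958 = 17531
Group 4: 17700 × 0.953 = 16868
Group 5: 11800 × 0.953 + 5900 × 0.354 = 11245 + 2089 = 13334
Net migration: Group 2 − 100 → 10022; Group 3 + 290 → 17821
→ [8308, 10022, 17821, 16868, 13334]
— Period 2 —
Births: 10022 × 0.454 = 4550
Group 2: 8308 × 0.964 = 8009
Group 3: 10022 × 0.958 = 9601
Group 4: 17821 × 0.953 = 16983
Group 5: 16868 × 0.953 + 13334 × 0.354 = 16075 + 4720 = 20795
Net migration: Group 2 − 100 → 7909; Group 3 + 290 → 9891
→ [4550, 7909, 9891, 16983, 20795]
— Period 3 —
Births: 7909 × 0.454 = 3591
Group 2: 4550 × 0.964 = 4386
Group 3: 7909 × 0.958 = 7577
Group 4: 9891 × 0.953 = 9426
Group 5: 16983 × 0.953 + 20795 × 0.354 = 16185 + 7361 = 23546
Net migration: Group 2 − 100 → 4286; Group 3 + 290 → 7867
→ [3591, 4286, 7867, 9426, 23546]
— Period 4 —
Births: 4286 × 0.454 = 1946
Group 2: 3591 × 0.964 = 3462
Group 3: 4286 × 0.958 = 4106
Group 4: 7867 × 0.953 = 7497
Group 5: 9426 × 0.953 + 23546 × 0.354 = 8983 + 8335 = 17318
Net migration: Group 2 − 100 → 3362; Group 3 + 290 → 4396
→ [1946, 3362, 4396, 7497, 17318]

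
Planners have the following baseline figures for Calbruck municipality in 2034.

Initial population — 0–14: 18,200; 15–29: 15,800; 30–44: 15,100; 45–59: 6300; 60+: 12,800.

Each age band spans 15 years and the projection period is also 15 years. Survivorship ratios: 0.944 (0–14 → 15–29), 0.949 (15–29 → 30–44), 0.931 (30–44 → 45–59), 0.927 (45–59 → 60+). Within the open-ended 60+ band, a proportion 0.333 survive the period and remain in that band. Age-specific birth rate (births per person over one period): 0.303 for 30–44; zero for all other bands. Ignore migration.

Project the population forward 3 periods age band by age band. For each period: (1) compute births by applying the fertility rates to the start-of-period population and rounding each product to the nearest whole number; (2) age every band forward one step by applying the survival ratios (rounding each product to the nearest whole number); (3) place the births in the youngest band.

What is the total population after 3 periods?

46908

Numbering the bands 1..5 from youngest to oldest:
Period 1:
Births: 15100 × 0.303 = 4575
Band 2: 18200 × 0.944 = 17181
Band 3: 15800 × 0.949 = 14994
Band 4: 15100 × 0.931 = 14058
Band 5: 6300 × 0.927 + 12800 × 0.333 = 5840 + 4262 = 10102
Population now: 0–14=4575, 15–29=17181, 30–44=14994, 45–59=14058, 60+=10102
Period 2:
Births: 14994 × 0.303 = 4543
Band 2: 4575 × 0.944 = 4319
Band 3: 17181 × 0.949 = 16305
Band 4: 14994 × 0.931 = 13959
Band 5: 14058 × 0.927 + 10102 × 0.333 = 13032 + 3364 = 16396
Population now: 0–14=4543, 15–29=4319, 30–44=16305, 45–59=13959, 60+=16396
Period 3:
Births: 16305 × 0.303 = 4940
Band 2: 4543 × 0.944 = 4289
Band 3: 4319 × 0.949 = 4099
Band 4: 16305 × 0.931 = 15180
Band 5: 13959 × 0.927 + 16396 × 0.333 = 12940 + 5460 = 18400
Population now: 0–14=4940, 15–29=4289, 30–44=4099, 45–59=15180, 60+=18400
Total after period 3: 4940 + 4289 + 4099 + 15180 + 18400 = 46908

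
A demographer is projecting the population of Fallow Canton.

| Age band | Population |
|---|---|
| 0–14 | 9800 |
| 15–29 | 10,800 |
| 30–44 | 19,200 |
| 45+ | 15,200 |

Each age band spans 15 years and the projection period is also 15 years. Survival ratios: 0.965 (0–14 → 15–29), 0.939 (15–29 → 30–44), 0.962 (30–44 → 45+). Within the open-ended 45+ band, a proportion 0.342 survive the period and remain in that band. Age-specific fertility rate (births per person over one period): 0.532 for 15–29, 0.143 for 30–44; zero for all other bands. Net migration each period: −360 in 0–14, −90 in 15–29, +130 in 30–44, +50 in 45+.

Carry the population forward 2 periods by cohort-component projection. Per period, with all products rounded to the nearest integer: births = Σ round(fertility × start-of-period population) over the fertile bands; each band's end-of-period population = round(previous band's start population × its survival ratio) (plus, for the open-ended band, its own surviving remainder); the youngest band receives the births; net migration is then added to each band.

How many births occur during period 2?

6452

After projecting period 1:
Births: 10800 × 0.532 = 5746, 19200 × 0.143 = 2746 — total 8492
15–29: 9800 × 0.965 = 9457
30–44: 10800 × 0.939 = 10141
45+: 19200 × 0.962 + 15200 × 0.342 = 18470 + 5198 = 23668
Net migration: 0–14 − 360 → 8132; 15–29 − 90 → 9367; 30–44 + 130 → 10271; 45+ + 50 → 23718
Population now: 0–14=8132, 15–29=9367, 30–44=10271, 45+=23718
After projecting period 2:
Births: 9367 × 0.532 = 4983, 10271 × 0.143 = 1469 — total 6452
15–29: 8132 × 0.965 = 7847
30–44: 9367 × 0.939 = 8796
45+: 10271 × 0.962 + 23718 × 0.342 = 9881 + 8112 = 17993
Net migration: 0–14 − 360 → 6092; 15–29 − 90 → 7757; 30–44 + 130 → 8926; 45+ + 50 → 18043
Population now: 0–14=6092, 15–29=7757, 30–44=8926, 45+=18043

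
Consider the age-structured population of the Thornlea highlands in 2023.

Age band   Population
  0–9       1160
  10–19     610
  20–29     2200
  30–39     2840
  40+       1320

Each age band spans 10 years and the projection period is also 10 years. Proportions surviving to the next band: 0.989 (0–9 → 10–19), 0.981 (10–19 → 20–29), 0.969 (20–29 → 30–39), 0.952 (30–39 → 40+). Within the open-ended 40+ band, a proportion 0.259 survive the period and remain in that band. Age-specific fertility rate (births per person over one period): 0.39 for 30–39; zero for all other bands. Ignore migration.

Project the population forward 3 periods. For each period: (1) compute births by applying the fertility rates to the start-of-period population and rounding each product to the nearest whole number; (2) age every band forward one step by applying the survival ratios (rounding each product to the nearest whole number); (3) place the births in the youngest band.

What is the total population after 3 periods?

4494

Call the bands 1 to 5, youngest first.
— Period 1 —
Births: 2840 * 0.39 = 1108
Band 2: 1160 * 0.989 = 1147
Band 3: 610 * 0.981 = 598
Band 4: 2200 * 0.969 = 2132
Band 5: 2840 * 0.952 + 1320 * 0.259 = 2704 + 342 = 3046
Population now: 0–9=1108, 10–19=1147, 20–29=598, 30–39=2132, 40+=3046
— Period 2 —
Births: 2132 * 0.39 = 831
Band 2: 1108 * 0.989 = 1096
Band 3: 1147 * 0.981 = 1125
Band 4: 598 * 0.969 = 579
Band 5: 2132 * 0.952 + 3046 * 0.259 = 2030 + 789 = 2819
Population now: 0–9=831, 10–19=1096, 20–29=1125, 30–39=579, 40+=2819
— Period 3 —
Births: 579 * 0.39 = 226
Band 2: 831 * 0.989 = 822
Band 3: 1096 * 0.981 = 1075
Band 4: 1125 * 0.969 = 1090
Band 5: 579 * 0.952 + 2819 * 0.259 = 551 + 730 = 1281
Population now: 0–9=226, 10–19=822, 20–29=1075, 30–39=1090, 40+=1281
Total after period 3: 226 + 822 + 1075 + 1090 + 1281 = 4494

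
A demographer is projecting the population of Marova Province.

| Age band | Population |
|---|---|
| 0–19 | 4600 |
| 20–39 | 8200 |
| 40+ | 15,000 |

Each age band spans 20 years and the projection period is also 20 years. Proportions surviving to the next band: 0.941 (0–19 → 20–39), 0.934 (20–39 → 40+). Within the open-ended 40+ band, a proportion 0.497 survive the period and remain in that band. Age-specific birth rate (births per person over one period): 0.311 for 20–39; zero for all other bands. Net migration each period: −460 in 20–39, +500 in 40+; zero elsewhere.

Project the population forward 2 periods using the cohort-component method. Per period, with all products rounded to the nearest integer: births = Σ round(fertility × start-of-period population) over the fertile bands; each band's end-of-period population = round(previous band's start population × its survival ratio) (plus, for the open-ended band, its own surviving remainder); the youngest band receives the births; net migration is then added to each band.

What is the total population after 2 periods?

15017

Call the bands 1 to 3, youngest first.
— Period 1 —
Births: 8200 × 0.311 = 2550
Band 2: 4600 × 0.941 = 4329
Band 3: 8200 × 0.934 + 15000 × 0.497 = 7659 + 7455 = 15114
Net migration: Band 2 − 460 → 3869; Band 3 + 500 → 15614
Population now: 0–19=2550, 20–39=3869, 40+=15614
— Period 2 —
Births: 3869 × 0.311 = 1203
Band 2: 2550 × 0.941 = 2400
Band 3: 3869 × 0.934 + 15614 × 0.497 = 3614 + 7760 = 11374
Net migration: Band 2 − 460 → 1940; Band 3 + 500 → 11874
Population now: 0–19=1203, 20–39=1940, 40+=11874
Total after period 2: 1203 + 1940 + 11874 = 15017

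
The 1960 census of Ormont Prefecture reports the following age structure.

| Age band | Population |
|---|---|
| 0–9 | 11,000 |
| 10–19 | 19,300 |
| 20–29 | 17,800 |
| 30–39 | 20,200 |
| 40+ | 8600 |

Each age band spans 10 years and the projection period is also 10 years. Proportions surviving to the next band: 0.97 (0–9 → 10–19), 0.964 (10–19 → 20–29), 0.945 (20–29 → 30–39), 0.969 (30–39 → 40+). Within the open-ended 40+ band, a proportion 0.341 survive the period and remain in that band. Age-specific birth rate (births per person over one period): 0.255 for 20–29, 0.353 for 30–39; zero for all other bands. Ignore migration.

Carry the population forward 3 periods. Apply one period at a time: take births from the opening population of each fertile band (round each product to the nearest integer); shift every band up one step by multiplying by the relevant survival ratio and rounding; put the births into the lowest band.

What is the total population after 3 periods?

65035

Let band 1 be 0–9 through band 5 = 40+.
— Period 1 —
Births: 17800 * 0.255 = 4539 ; 20200 * 0.353 = 7131 ⇒ total 11670
Band 2: 11000 * 0.97 = 10670
Band 3: 19300 * 0.964 = 18605
Band 4: 17800 * 0.945 = 16821
Band 5: 20200 * 0.969 + 8600 * 0.341 = 19574 + 2933 = 22507
Giving 11670 / 10670 / 18605 / 16821 / 22507.
— Period 2 —
Births: 18605 * 0.255 = 4744 ; 16821 * 0.353 = 5938 ⇒ total 10682
Band 2: 11670 * 0.97 = 11320
Band 3: 10670 * 0.964 = 10286
Band 4: 18605 * 0.945 = 17582
Band 5: 16821 * 0.969 + 22507 * 0.341 = 16300 + 7675 = 23975
Giving 10682 / 11320 / 10286 / 17582 / 23975.
— Period 3 —
Births: 10286 * 0.255 = 2623 ; 17582 * 0.353 = 6206 ⇒ total 8829
Band 2: 10682 * 0.97 = 10362
Band 3: 11320 * 0.964 = 10912
Band 4: 10286 * 0.945 = 9720
Band 5: 17582 * 0.969 + 23975 * 0.341 = 17037 + 8175 = 25212
Giving 8829 / 10362 / 10912 / 9720 / 25212.
Total after period 3: 8829 + 10362 + 10912 + 9720 + 25212 = 65035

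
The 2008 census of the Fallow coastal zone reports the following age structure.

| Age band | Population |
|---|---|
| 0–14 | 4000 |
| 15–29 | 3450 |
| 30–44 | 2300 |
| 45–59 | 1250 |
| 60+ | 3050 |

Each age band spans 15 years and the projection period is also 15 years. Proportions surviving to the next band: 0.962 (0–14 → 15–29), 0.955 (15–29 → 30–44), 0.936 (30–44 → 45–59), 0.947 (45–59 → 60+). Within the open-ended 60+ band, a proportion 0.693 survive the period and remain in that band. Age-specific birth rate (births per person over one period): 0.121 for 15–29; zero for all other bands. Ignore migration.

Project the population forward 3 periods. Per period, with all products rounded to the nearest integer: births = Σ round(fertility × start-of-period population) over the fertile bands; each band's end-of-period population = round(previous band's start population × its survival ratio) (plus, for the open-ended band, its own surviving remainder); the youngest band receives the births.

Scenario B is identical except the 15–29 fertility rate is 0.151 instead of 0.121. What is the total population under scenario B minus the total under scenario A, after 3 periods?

(Groups numbered youngest = 1 to oldest = 5.)
[period 1]
Births: 3450 × 0.121 = 417
Group 2: 4000 × 0.962 = 3848
Group 3: 3450 × 0.955 = 3295
Group 4: 2300 × 0.936 = 2153
Group 5: 1250 × 0.947 + 3050 × 0.693 = 1184 + 2114 = 3298
End of period: [417, 3848, 3295, 2153, 3298]
[period 2]
Births: 3848 × 0.121 = 466
Group 2: 417 × 0.962 = 401
Group 3: 3848 × 0.955 = 3675
Group 4: 3295 × 0.936 = 3084
Group 5: 2153 × 0.947 + 3298 × 0.693 = 2039 + 2286 = 4325
End of period: [466, 401, 3675, 3084, 4325]
[period 3]
Births: 401 × 0.121 = 49
Group 2: 466 × 0.962 = 448
Group 3: 401 × 0.955 = 383
Group 4: 3675 × 0.936 = 3440
Group 5: 3084 × 0.947 + 4325 × 0.693 = 2921 + 2997 = 5918
End of period: [49, 448, 383, 3440, 5918]
Scenario A total after 3 periods: 10238
Scenario B projection —
[period 1]
Births: 3450 × 0.151 = 521
Group 2: 4000 × 0.962 = 3848
Group 3: 3450 × 0.955 = 3295
Group 4: 2300 × 0.936 = 2153
Group 5: 1250 × 0.947 + 3050 × 0.693 = 1184 + 2114 = 3298
End of period: [521, 3848, 3295, 2153, 3298]
[period 2]
Births: 3848 × 0.151 = 581
Group 2: 521 × 0.962 = 501
Group 3: 3848 × 0.955 = 3675
Group 4: 3295 × 0.936 = 3084
Group 5: 2153 × 0.947 + 3298 × 0.693 = 2039 + 2286 = 4325
End of period: [581, 501, 3675, 3084, 4325]
[period 3]
Births: 501 × 0.151 = 76
Group 2: 581 × 0.962 = 559
Group 3: 501 × 0.955 = 478
Group 4: 3675 × 0.936 = 3440
Group 5: 3084 × 0.947 + 4325 × 0.693 = 2921 + 2997 = 5918
End of period: [76, 559, 478, 3440, 5918]
Scenario B total after 3 periods: 10471
Difference B − A = 10471 − 10238 = 233

233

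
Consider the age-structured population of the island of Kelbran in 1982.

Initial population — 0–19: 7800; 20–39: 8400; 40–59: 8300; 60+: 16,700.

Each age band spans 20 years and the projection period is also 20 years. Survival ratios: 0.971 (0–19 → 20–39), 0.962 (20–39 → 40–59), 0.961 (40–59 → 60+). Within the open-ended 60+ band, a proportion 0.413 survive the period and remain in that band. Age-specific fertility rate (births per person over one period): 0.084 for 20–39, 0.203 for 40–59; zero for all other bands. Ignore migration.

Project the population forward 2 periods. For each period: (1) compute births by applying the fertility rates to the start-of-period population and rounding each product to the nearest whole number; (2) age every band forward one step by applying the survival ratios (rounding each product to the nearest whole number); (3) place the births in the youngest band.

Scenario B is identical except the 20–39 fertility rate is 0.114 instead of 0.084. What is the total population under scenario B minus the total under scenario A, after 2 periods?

(Bands numbered youngest = 1 to oldest = 4.)
Period 1:
Births: 8400 × 0.084 = 706 ; 8300 × 0.203 = 1685 — total 2391
Band 2: 7800 × 0.971 = 7574
Band 3: 8400 × 0.962 = 8081
Band 4: 8300 × 0.961 + 16700 × 0.413 = 7976 + 6897 = 14873
→ [2391, 7574, 8081, 14873]
Period 2:
Births: 7574 × 0.084 = 636 ; 8081 × 0.203 = 1640 — total 2276
Band 2: 2391 × 0.971 = 2322
Band 3: 7574 × 0.962 = 7286
Band 4: 8081 × 0.961 + 14873 × 0.413 = 7766 + 6143 = 13909
→ [2276, 2322, 7286, 13909]
Scenario A total after 2 periods: 25793
Scenario B projection —
Period 1:
Births: 8400 × 0.114 = 958 ; 8300 × 0.203 = 1685 — total 2643
Band 2: 7800 × 0.971 = 7574
Band 3: 8400 × 0.962 = 8081
Band 4: 8300 × 0.961 + 16700 × 0.413 = 7976 + 6897 = 14873
→ [2643, 7574, 8081, 14873]
Period 2:
Births: 7574 × 0.114 = 863 ; 8081 × 0.203 = 1640 — total 2503
Band 2: 2643 × 0.971 = 2566
Band 3: 7574 × 0.962 = 7286
Band 4: 8081 × 0.961 + 14873 × 0.413 = 7766 + 6143 = 13909
→ [2503, 2566, 7286, 13909]
Scenario B total after 2 periods: 26264
Difference B − A = 26264 − 25793 = 471

471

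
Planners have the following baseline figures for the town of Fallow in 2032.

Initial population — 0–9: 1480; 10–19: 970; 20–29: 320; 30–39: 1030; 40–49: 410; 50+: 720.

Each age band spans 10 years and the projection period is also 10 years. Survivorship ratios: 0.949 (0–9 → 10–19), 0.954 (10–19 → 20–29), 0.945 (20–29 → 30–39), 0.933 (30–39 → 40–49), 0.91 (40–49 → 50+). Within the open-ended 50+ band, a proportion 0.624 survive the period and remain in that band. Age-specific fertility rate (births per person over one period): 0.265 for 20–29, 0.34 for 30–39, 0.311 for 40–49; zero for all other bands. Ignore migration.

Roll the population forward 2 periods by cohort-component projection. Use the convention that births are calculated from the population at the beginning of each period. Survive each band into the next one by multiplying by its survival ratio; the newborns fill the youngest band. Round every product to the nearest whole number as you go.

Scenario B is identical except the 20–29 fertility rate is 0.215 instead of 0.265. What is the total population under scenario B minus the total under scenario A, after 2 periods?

-61

Numbering the bands 1..6 from youngest to oldest:
[period 1]
Births: 320 × 0.265 = 85  |  1030 × 0.34 = 350  |  410 × 0.311 = 128 → total 563
Band 2: 1480 × 0.949 = 1405
Band 3: 970 × 0.954 = 925
Band 4: 320 × 0.945 = 302
Band 5: 1030 × 0.933 = 961
Band 6: 410 × 0.91 + 720 × 0.624 = 373 + 449 = 822
→ [563, 1405, 925, 302, 961, 822]
[period 2]
Births: 925 × 0.265 = 245  |  302 × 0.34 = 103  |  961 × 0.311 = 299 → total 647
Band 2: 563 × 0.949 = 534
Band 3: 1405 × 0.954 = 1340
Band 4: 925 × 0.945 = 874
Band 5: 302 × 0.933 = 282
Band 6: 961 × 0.91 + 822 × 0.624 = 875 + 513 = 1388
→ [647, 534, 1340, 874, 282, 1388]
Scenario A total after 2 periods: 5065
Scenario B projection —
[period 1]
Births: 320 × 0.215 = 69  |  1030 × 0.34 = 350  |  410 × 0.311 = 128 → total 547
Band 2: 1480 × 0.949 = 1405
Band 3: 970 × 0.954 = 925
Band 4: 320 × 0.945 = 302
Band 5: 1030 × 0.933 = 961
Band 6: 410 × 0.91 + 720 × 0.624 = 373 + 449 = 822
→ [547, 1405, 925, 302, 961, 822]
[period 2]
Births: 925 × 0.215 = 199  |  302 × 0.34 = 103  |  961 × 0.311 = 299 → total 601
Band 2: 547 × 0.949 = 519
Band 3: 1405 × 0.954 = 1340
Band 4: 925 × 0.945 = 874
Band 5: 302 × 0.933 = 282
Band 6: 961 × 0.91 + 822 × 0.624 = 875 + 513 = 1388
→ [601, 519, 1340, 874, 282, 1388]
Scenario B total after 2 periods: 5004
Difference B − A = 5004 − 5065 = -61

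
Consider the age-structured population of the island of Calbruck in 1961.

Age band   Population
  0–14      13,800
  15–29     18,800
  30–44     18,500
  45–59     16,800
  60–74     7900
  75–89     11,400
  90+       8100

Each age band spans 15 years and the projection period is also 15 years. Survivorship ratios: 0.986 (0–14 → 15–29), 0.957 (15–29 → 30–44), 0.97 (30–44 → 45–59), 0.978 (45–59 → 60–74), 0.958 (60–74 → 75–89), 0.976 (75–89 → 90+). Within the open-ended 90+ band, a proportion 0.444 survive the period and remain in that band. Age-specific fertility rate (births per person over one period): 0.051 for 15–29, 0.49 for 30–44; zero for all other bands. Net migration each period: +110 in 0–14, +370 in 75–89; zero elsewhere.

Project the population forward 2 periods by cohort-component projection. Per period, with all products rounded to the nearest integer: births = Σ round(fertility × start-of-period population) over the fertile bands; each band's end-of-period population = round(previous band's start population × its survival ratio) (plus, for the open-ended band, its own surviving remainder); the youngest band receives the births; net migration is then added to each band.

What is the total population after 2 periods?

98030

[period 1]
Births: 18800 × 0.051 = 959 ; 18500 × 0.49 = 9065 — total 10024
15–29: 13800 × 0.986 = 13607
30–44: 18800 × 0.957 = 17992
45–59: 18500 × 0.97 = 17945
60–74: 16800 × 0.978 = 16430
75–89: 7900 × 0.958 = 7568
90+: 11400 × 0.976 + 8100 × 0.444 = 11126 + 3596 = 14722
Net migration: 0–14 + 110 → 10134; 75–89 + 370 → 7938
End of period: [10134, 13607, 17992, 17945, 16430, 7938, 14722]
[period 2]
Births: 13607 × 0.051 = 694 ; 17992 × 0.49 = 8816 — total 9510
15–29: 10134 × 0.986 = 9992
30–44: 13607 × 0.957 = 13022
45–59: 17992 × 0.97 = 17452
60–74: 17945 × 0.978 = 17550
75–89: 16430 × 0.958 = 15740
90+: 7938 × 0.976 + 14722 × 0.444 = 7747 + 6537 = 14284
Net migration: 0–14 + 110 → 9620; 75–89 + 370 → 16110
End of period: [9620, 9992, 13022, 17452, 17550, 16110, 14284]
Total after period 2: 9620 + 9992 + 13022 + 17452 + 17550 + 16110 + 14284 = 98030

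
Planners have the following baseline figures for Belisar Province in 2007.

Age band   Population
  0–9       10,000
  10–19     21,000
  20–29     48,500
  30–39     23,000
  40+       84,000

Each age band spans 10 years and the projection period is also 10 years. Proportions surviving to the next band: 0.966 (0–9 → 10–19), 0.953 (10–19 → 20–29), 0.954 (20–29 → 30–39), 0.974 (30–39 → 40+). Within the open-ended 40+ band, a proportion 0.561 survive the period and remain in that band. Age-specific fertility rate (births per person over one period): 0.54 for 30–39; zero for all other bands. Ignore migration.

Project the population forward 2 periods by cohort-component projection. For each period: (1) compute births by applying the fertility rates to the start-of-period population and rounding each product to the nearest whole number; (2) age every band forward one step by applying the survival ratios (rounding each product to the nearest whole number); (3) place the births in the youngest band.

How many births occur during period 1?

[period 1]
Births: 23000 × 0.54 = 12420
10–19: 10000 × 0.966 = 9660
20–29: 21000 × 0.953 = 20013
30–39: 48500 × 0.954 = 46269
40+: 23000 × 0.974 + 84000 × 0.561 = 22402 + 47124 = 69526
→ [12420, 9660, 20013, 46269, 69526]

12420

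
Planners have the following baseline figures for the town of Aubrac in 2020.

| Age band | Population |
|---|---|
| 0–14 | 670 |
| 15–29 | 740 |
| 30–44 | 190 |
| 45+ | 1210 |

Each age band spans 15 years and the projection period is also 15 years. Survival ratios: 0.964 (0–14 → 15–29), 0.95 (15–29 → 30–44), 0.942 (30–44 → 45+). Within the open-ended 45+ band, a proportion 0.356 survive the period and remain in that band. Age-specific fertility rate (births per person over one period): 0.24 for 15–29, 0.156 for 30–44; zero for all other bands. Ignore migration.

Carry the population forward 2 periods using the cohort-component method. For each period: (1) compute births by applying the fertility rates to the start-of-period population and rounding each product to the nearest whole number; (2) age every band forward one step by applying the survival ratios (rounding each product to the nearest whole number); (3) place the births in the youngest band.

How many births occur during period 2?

265

Period 1:
Births: 740 × 0.24 = 178  |  190 × 0.156 = 30 → 208
15–29: 670 × 0.964 = 646
30–44: 740 × 0.95 = 703
45+: 190 × 0.942 + 1210 × 0.356 = 179 + 431 = 610
Population now: 0–14=208, 15–29=646, 30–44=703, 45+=610
Period 2:
Births: 646 × 0.24 = 155  |  703 × 0.156 = 110 → 265
15–29: 208 × 0.964 = 201
30–44: 646 × 0.95 = 614
45+: 703 × 0.942 + 610 × 0.356 = 662 + 217 = 879
Population now: 0–14=265, 15–29=201, 30–44=614, 45+=879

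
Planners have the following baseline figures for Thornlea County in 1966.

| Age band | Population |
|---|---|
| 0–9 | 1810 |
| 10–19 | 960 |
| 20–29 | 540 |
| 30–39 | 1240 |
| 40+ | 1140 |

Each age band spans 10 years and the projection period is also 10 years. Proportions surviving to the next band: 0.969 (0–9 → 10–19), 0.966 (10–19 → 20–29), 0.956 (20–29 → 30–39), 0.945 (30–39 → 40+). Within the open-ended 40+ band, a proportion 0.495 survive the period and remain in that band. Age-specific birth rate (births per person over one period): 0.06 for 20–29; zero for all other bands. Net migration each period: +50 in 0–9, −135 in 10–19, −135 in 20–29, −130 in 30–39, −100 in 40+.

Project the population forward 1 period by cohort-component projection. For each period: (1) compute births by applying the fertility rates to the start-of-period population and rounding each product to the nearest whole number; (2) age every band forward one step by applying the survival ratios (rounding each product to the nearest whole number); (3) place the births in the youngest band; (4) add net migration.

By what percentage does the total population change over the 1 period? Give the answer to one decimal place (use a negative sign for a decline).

-20.7

(Bands numbered youngest = 1 to oldest = 5.)
After projecting period 1:
Births: 540 * 0.06 = 32
Band 2: 1810 * 0.969 = 1754
Band 3: 960 * 0.966 = 927
Band 4: 540 * 0.956 = 516
Band 5: 1240 * 0.945 + 1140 * 0.495 = 1172 + 564 = 1736
Net migration: Band 1 + 50 → 82; Band 2 − 135 → 1619; Band 3 − 135 → 792; Band 4 − 130 → 386; Band 5 − 100 → 1636
Population now: 0–9=82, 10–19=1619, 20–29=792, 30–39=386, 40+=1636
Total: 5690 → 4515; change = -1175; percentage change = -20.7%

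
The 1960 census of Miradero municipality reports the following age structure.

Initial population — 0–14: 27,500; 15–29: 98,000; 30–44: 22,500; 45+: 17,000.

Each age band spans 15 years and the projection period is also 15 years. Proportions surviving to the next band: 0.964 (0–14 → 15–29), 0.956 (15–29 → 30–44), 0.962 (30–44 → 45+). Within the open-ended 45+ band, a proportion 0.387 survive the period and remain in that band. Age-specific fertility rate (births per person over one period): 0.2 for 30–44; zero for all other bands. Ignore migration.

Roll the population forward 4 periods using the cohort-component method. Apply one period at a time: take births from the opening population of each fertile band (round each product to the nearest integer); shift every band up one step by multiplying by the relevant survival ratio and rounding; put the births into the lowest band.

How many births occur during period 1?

4500

Numbering the bands 1..4 from youngest to oldest:
— Period 1 —
Births: 22500 * 0.2 = 4500
Band 2: 27500 * 0.964 = 26510
Band 3: 98000 * 0.956 = 93688
Band 4: 22500 * 0.962 + 17000 * 0.387 = 21645 + 6579 = 28224
End of period: [4500, 26510, 93688, 28224]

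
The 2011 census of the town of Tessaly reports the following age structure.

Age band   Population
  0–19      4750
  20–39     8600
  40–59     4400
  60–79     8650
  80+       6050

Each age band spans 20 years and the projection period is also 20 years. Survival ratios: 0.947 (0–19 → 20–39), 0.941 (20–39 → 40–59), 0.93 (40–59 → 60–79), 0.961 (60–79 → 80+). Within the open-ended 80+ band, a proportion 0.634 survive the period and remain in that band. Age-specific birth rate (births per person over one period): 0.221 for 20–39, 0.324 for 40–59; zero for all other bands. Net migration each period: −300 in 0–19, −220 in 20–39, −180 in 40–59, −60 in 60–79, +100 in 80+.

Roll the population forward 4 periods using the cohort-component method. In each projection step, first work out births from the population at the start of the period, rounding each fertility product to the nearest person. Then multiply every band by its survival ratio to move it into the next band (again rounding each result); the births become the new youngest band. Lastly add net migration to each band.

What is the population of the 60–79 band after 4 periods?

Period 1.
Births: 8600 × 0.221 = 1901 ; 4400 × 0.324 = 1426 → total 3327
20–39: 4750 × 0.947 = 4498
40–59: 8600 × 0.941 = 8093
60–79: 4400 × 0.93 = 4092
80+: 8650 × 0.961 + 6050 × 0.634 = 8313 + 3836 = 12149
Net migration: 0–19 − 300 → 3027; 20–39 − 220 → 4278; 40–59 − 180 → 7913; 60–79 − 60 → 4032; 80+ + 100 → 12249
→ [3027, 4278, 7913, 4032, 12249]
Period 2.
Births: 4278 × 0.221 = 945 ; 7913 × 0.324 = 2564 → total 3509
20–39: 3027 × 0.947 = 2867
40–59: 4278 × 0.941 = 4026
60–79: 7913 × 0.93 = 7359
80+: 4032 × 0.961 + 12249 × 0.634 = 3875 + 7766 = 11641
Net migration: 0–19 − 300 → 3209; 20–39 − 220 → 2647; 40–59 − 180 → 3846; 60–79 − 60 → 7299; 80+ + 100 → 11741
→ [3209, 2647, 3846, 7299, 11741]
Period 3.
Births: 2647 × 0.221 = 585 ; 3846 × 0.324 = 1246 → total 1831
20–39: 3209 × 0.947 = 3039
40–59: 2647 × 0.941 = 2491
60–79: 3846 × 0.93 = 3577
80+: 7299 × 0.961 + 11741 × 0.634 = 7014 + 7444 = 14458
Net migration: 0–19 − 300 → 1531; 20–39 − 220 → 2819; 40–59 − 180 → 2311; 60–79 − 60 → 3517; 80+ + 100 → 14558
→ [1531, 2819, 2311, 3517, 14558]
Period 4.
Births: 2819 × 0.221 = 623 ; 2311 × 0.324 = 749 → total 1372
20–39: 1531 × 0.947 = 1450
40–59: 2819 × 0.941 = 2653
60–79: 2311 × 0.93 = 2149
80+: 3517 × 0.961 + 14558 × 0.634 = 3380 + 9230 = 12610
Net migration: 0–19 − 300 → 1072; 20–39 − 220 → 1230; 40–59 − 180 → 2473; 60–79 − 60 → 2089; 80+ + 100 → 12710
→ [1072, 1230, 2473, 2089, 12710]

2089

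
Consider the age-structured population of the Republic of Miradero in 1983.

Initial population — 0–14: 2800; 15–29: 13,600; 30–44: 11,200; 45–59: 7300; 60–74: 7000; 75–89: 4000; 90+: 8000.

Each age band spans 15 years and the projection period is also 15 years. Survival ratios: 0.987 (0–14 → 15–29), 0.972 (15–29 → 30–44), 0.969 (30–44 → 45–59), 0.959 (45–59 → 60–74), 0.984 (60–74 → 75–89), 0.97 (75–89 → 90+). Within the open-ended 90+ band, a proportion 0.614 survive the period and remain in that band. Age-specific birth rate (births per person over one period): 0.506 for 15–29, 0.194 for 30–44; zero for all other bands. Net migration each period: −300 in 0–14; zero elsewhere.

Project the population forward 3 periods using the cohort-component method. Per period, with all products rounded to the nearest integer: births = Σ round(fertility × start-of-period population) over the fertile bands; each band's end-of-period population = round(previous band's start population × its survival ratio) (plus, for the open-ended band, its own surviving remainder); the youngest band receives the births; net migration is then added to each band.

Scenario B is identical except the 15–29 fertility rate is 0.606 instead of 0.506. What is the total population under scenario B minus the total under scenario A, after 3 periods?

3256

Let group 1 be 0–14 through group 7 = 90+.
After projecting period 1:
Births: 13600 × 0.506 = 6882  |  11200 × 0.194 = 2173 → total 9055
Group 2: 2800 × 0.987 = 2764
Group 3: 13600 × 0.972 = 13219
Group 4: 11200 × 0.969 = 10853
Group 5: 7300 × 0.959 = 7001
Group 6: 7000 × 0.984 = 6888
Group 7: 4000 × 0.97 + 8000 × 0.614 = 3880 + 4912 = 8792
Net migration: Group 1 − 300 → 8755
Population now: 0–14=8755, 15–29=2764, 30–44=13219, 45–59=10853, 60–74=7001, 75–89=6888, 90+=8792
After projecting period 2:
Births: 2764 × 0.506 = 1399  |  13219 × 0.194 = 2564 → total 3963
Group 2: 8755 × 0.987 = 8641
Group 3: 2764 × 0.972 = 2687
Group 4: 13219 × 0.969 = 12809
Group 5: 10853 × 0.959 = 10408
Group 6: 7001 × 0.984 = 6889
Group 7: 6888 × 0.97 + 8792 × 0.614 = 6681 + 5398 = 12079
Net migration: Group 1 − 300 → 3663
Population now: 0–14=3663, 15–29=8641, 30–44=2687, 45–59=12809, 60–74=10408, 75–89=6889, 90+=12079
After projecting period 3:
Births: 8641 × 0.506 = 4372  |  2687 × 0.194 = 521 → total 4893
Group 2: 3663 × 0.987 = 3615
Group 3: 8641 × 0.972 = 8399
Group 4: 2687 × 0.969 = 2604
Group 5: 12809 × 0.959 = 12284
Group 6: 10408 × 0.984 = 10241
Group 7: 6889 × 0.97 + 12079 × 0.614 = 6682 + 7417 = 14099
Net migration: Group 1 − 300 → 4593
Population now: 0–14=4593, 15–29=3615, 30–44=8399, 45–59=2604, 60–74=12284, 75–89=10241, 90+=14099
Scenario A total after 3 periods: 55835
Scenario B projection —
After projecting period 1:
Births: 13600 × 0.606 = 8242  |  11200 × 0.194 = 2173 → total 10415
Group 2: 2800 × 0.987 = 2764
Group 3: 13600 × 0.972 = 13219
Group 4: 11200 × 0.969 = 10853
Group 5: 7300 × 0.959 = 7001
Group 6: 7000 × 0.984 = 6888
Group 7: 4000 × 0.97 + 8000 × 0.614 = 3880 + 4912 = 8792
Net migration: Group 1 − 300 → 10115
Population now: 0–14=10115, 15–29=2764, 30–44=13219, 45–59=10853, 60–74=7001, 75–89=6888, 90+=8792
After projecting period 2:
Births: 2764 × 0.606 = 1675  |  13219 × 0.194 = 2564 → total 4239
Group 2: 10115 × 0.987 = 9984
Group 3: 2764 × 0.972 = 2687
Group 4: 13219 × 0.969 = 12809
Group 5: 10853 × 0.959 = 10408
Group 6: 7001 × 0.984 = 6889
Group 7: 6888 × 0.97 + 8792 × 0.614 = 6681 + 5398 = 12079
Net migration: Group 1 − 300 → 3939
Population now: 0–14=3939, 15–29=9984, 30–44=2687, 45–59=12809, 60–74=10408, 75–89=6889, 90+=12079
After projecting period 3:
Births: 9984 × 0.606 = 6050  |  2687 × 0.194 = 521 → total 6571
Group 2: 3939 × 0.987 = 3888
Group 3: 9984 × 0.972 = 9704
Group 4: 2687 × 0.969 = 2604
Group 5: 12809 × 0.959 = 12284
Group 6: 10408 × 0.984 = 10241
Group 7: 6889 × 0.97 + 12079 × 0.614 = 6682 + 7417 = 14099
Net migration: Group 1 − 300 → 6271
Population now: 0–14=6271, 15–29=3888, 30–44=9704, 45–59=2604, 60–74=12284, 75–89=10241, 90+=14099
Scenario B total after 3 periods: 59091
Difference B − A = 59091 − 55835 = 3256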